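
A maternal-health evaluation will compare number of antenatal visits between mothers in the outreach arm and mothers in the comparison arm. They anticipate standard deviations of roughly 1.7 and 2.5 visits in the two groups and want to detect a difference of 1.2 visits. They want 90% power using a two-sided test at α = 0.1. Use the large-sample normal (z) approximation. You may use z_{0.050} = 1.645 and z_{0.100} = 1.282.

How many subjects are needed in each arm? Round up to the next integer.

n = 55 per group

n = (z_{α/2} + z_β)² · (σ₁² + σ₂²) / δ²
  = (1.645 + 1.282)² · (1.7² + 2.5² = 9.14) / 1.2²
  = 8.5673 · 9.14 / 1.44
  = 54.38
Round up → n = 55 per group.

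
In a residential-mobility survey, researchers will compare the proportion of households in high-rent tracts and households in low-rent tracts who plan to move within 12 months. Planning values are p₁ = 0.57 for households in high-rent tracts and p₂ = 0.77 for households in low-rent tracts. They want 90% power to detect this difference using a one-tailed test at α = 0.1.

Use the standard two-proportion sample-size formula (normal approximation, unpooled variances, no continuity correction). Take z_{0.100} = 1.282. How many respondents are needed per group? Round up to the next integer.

n = 70 per group

n = (z_α + z_β)² · [p₁(1−p₁) + p₂(1−p₂)] / (p₁ − p₂)²
  = (1.282 + 1.282)² · (0.57·0.43 + 0.77·0.23) / (-0.20)²
  = (2.564)² · (0.2451 + 0.1771) / 0.0400
  = 6.5741 · 0.4222 / 0.0400
  = 69.39
Round up → n = 70 per group.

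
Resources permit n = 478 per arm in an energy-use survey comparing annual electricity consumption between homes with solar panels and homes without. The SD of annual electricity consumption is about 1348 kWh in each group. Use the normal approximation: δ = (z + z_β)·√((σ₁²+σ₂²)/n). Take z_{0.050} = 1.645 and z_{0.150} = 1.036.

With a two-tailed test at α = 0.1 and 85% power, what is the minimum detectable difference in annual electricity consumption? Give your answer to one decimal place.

Minimum detectable difference ≈ 233.8 kWh

δ = (z_{α/2} + z_β) · √((σ₁²+σ₂²)/n)
  = (1.645 + 1.036) · √(3634208/478)
  = 2.681 · √7602.9
  = 2.681 · 87.1949
  = 233.7695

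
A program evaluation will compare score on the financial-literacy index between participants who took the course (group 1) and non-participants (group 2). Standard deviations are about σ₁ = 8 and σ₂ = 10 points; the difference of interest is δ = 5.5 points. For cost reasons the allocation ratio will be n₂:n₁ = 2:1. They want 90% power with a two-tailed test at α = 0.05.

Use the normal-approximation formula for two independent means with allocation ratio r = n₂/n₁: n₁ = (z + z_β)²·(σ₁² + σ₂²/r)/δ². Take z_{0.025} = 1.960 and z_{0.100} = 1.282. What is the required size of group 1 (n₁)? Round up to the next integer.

n₁ = (z_{α/2} + z_β)² · (σ₁² + σ₂²/r) / δ²
   = (1.960 + 1.282)² · (8² + 10²/2) / 5.5²
   = 10.5106 · (64 + 50) / 30.25
   = 10.5106 · 114 / 30.25
   = 39.61
Round up → n₁ = 40; n₂ = r·n₁ = 2 × 40 = 80.

n₁ = 40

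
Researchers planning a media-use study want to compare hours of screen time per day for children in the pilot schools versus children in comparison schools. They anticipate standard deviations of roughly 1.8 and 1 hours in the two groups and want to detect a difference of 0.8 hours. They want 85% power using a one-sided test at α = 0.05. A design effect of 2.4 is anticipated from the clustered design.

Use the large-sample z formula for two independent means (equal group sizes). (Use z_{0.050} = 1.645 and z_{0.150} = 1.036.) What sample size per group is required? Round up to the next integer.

n = 115 per group

n = (z_α + z_β)² · (σ₁² + σ₂²) / δ²
  = (1.645 + 1.036)² · (1.8² + 1² = 4.24) / 0.8²
  = 7.1878 · 4.24 / 0.64
  = 47.62
Design effect: 2.4 × 47.62 = 114.29.
Round up → n = 115 per group.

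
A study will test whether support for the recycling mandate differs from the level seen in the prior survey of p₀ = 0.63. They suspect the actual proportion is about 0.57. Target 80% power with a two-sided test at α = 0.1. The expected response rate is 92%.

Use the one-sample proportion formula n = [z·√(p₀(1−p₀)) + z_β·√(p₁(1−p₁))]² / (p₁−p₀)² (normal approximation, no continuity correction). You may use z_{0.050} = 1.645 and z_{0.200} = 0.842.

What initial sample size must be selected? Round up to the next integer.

n = 443

n = [z_{α/2}·√(p₀q₀) + z_β·√(p₁q₁)]² / (p₁ − p₀)²
  = [1.645·√(0.63·0.37) + 0.842·√(0.57·0.43)]² / (-0.06)²
  = [1.645·0.4828 + 0.842·0.4951]² / 0.0036
  = [1.2111]² / 0.0036
  = 407.41
Adjust for 92% response: 407.41 / 0.92 = 442.84.
Round up → n = 443.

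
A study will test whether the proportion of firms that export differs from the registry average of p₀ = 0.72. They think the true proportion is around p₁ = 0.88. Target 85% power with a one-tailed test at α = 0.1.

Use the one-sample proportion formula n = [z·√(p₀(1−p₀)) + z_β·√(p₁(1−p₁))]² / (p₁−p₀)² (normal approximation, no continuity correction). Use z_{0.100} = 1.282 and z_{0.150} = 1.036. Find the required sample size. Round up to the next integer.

n = [z_α·√(p₀q₀) + z_β·√(p₁q₁)]² / (p₁ − p₀)²
  = [1.282·√(0.72·0.28) + 1.036·√(0.88·0.12)]² / (0.16)²
  = [1.282·0.4490 + 1.036·0.3250]² / 0.0256
  = [0.9123]² / 0.0256
  = 32.51
Round up → n = 33.

n = 33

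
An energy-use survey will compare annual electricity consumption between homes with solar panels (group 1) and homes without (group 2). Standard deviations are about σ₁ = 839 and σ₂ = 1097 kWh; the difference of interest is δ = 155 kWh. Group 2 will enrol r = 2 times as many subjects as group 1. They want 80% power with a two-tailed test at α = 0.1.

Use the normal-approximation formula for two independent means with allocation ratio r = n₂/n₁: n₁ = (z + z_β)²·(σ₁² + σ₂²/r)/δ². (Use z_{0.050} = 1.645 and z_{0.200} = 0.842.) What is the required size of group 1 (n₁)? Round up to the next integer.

n₁ = 337

n₁ = (z_{α/2} + z_β)² · (σ₁² + σ₂²/r) / δ²
   = (1.645 + 0.842)² · (839² + 1097²/2) / 155²
   = 6.1852 · (703921 + 601704.5) / 24025
   = 6.1852 · 1305625.5 / 24025
   = 336.13
Round up → n₁ = 337; n₂ = r·n₁ = 2 × 337 = 674.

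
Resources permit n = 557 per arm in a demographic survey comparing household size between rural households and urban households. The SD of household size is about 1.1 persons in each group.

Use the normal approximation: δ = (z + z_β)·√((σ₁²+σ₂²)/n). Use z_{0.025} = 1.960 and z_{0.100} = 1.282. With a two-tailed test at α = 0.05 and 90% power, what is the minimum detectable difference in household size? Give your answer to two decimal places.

Minimum detectable difference ≈ 0.21 persons

δ = (z_{α/2} + z_β) · √((σ₁²+σ₂²)/n)
  = (1.960 + 1.282) · √(2.42/557)
  = 3.242 · √0.00434
  = 3.242 · 0.0659
  = 0.2137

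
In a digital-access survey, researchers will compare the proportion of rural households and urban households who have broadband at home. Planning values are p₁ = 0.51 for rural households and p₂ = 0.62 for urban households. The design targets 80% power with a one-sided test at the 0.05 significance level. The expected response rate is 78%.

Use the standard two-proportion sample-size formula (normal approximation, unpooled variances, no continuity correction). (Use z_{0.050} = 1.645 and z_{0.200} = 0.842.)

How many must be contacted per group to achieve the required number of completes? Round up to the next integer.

n = 319 per group

n = (z_α + z_β)² · [p₁(1−p₁) + p₂(1−p₂)] / (p₁ − p₂)²
  = (1.645 + 0.842)² · (0.51·0.49 + 0.62·0.38) / (-0.11)²
  = (2.487)² · (0.2499 + 0.2356) / 0.0121
  = 6.1852 · 0.4855 / 0.0121
  = 248.17
Adjust for 78% response: 248.17 / 0.78 = 318.17.
Round up → n = 319 per group.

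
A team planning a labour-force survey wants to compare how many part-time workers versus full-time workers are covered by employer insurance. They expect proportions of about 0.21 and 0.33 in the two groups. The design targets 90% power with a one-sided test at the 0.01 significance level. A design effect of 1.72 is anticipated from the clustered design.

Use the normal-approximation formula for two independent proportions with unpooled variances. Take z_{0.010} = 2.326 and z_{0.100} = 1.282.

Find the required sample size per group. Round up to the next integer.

n = (z_α + z_β)² · [p₁(1−p₁) + p₂(1−p₂)] / (p₁ − p₂)²
  = (2.326 + 1.282)² · (0.21·0.79 + 0.33·0.67) / (-0.12)²
  = (3.608)² · (0.1659 + 0.2211) / 0.0144
  = 13.0177 · 0.3870 / 0.0144
  = 349.85
Design effect: 1.72 × 349.85 = 601.74.
Round up → n = 602 per group.

n = 602 per group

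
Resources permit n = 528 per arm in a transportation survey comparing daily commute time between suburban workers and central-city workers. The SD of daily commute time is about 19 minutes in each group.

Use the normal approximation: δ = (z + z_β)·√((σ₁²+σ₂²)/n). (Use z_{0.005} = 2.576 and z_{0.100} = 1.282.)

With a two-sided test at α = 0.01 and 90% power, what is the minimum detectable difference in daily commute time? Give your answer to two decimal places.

Minimum detectable difference ≈ 4.51 minutes

δ = (z_{α/2} + z_β) · √((σ₁²+σ₂²)/n)
  = (2.576 + 1.282) · √(722/528)
  = 3.858 · √1.3674
  = 3.858 · 1.1694
  = 4.5114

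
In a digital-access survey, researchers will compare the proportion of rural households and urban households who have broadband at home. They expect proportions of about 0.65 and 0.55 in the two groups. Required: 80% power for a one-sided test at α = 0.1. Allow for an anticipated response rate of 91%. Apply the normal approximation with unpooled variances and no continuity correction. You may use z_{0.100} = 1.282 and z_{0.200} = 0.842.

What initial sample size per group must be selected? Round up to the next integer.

n = (z_α + z_β)² · [p₁(1−p₁) + p₂(1−p₂)] / (p₁ − p₂)²
  = (1.282 + 0.842)² · (0.65·0.35 + 0.55·0.45) / (0.10)²
  = (2.124)² · (0.2275 + 0.2475) / 0.0100
  = 4.5114 · 0.4750 / 0.0100
  = 214.29
Adjust for 91% response: 214.29 / 0.91 = 235.48.
Round up → n = 236 per group.

n = 236 per group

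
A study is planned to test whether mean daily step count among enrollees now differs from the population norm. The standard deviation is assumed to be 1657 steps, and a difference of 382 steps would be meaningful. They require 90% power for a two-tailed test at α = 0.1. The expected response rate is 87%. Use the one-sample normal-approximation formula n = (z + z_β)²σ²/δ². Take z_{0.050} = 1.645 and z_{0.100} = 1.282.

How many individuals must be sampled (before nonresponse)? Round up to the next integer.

n = (z_{α/2} + z_β)² · σ² / δ²
  = (1.645 + 1.282)² · 1657² / 382²
  = 8.5673 · 2745649 / 145924
  = 161.20
Adjust for 87% response: 161.20 / 0.87 = 185.29.
Round up → n = 186.

n = 186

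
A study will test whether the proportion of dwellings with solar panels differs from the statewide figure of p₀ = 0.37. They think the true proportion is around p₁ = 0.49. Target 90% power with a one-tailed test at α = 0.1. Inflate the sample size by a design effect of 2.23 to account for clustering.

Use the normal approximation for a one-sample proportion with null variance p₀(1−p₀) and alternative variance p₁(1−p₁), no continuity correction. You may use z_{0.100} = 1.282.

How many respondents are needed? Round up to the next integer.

n = [z_α·√(p₀q₀) + z_β·√(p₁q₁)]² / (p₁ − p₀)²
  = [1.282·√(0.37·0.63) + 1.282·√(0.49·0.51)]² / (0.12)²
  = [1.282·0.4828 + 1.282·0.4999]² / 0.0144
  = [1.2598]² / 0.0144
  = 110.22
Design effect: 2.23 × 110.22 = 245.79.
Round up → n = 246.

n = 246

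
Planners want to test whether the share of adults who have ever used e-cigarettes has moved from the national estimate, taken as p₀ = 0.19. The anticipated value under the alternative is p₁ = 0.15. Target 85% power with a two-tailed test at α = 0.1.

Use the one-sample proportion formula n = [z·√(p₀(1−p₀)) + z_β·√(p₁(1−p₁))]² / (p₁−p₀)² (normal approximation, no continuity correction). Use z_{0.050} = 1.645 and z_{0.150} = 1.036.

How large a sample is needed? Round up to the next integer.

n = 645

n = [z_{α/2}·√(p₀q₀) + z_β·√(p₁q₁)]² / (p₁ − p₀)²
  = [1.645·√(0.19·0.81) + 1.036·√(0.15·0.85)]² / (-0.04)²
  = [1.645·0.3923 + 1.036·0.3571]² / 0.0016
  = [1.0153]² / 0.0016
  = 644.22
Round up → n = 645.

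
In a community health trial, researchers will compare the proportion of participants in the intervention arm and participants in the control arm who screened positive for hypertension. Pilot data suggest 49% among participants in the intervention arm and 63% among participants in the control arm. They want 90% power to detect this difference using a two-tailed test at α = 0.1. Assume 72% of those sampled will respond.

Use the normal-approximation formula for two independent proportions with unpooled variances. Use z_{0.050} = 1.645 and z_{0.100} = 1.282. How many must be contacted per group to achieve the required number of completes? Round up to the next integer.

n = (z_{α/2} + z_β)² · [p₁(1−p₁) + p₂(1−p₂)] / (p₁ − p₂)²
  = (1.645 + 1.282)² · (0.49·0.51 + 0.63·0.37) / (-0.14)²
  = (2.927)² · (0.2499 + 0.2331) / 0.0196
  = 8.5673 · 0.4830 / 0.0196
  = 211.12
Adjust for 72% response: 211.12 / 0.72 = 293.23.
Round up → n = 294 per group.

n = 294 per group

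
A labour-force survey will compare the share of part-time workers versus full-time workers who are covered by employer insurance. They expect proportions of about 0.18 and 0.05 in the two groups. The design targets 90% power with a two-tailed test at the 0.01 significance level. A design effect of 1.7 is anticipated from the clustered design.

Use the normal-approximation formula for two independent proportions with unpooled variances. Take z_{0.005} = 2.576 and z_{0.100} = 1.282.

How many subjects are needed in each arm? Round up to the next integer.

n = 293 per group

n = (z_{α/2} + z_β)² · [p₁(1−p₁) + p₂(1−p₂)] / (p₁ − p₂)²
  = (2.576 + 1.282)² · (0.18·0.82 + 0.05·0.95) / (0.13)²
  = (3.858)² · (0.1476 + 0.0475) / 0.0169
  = 14.8842 · 0.1951 / 0.0169
  = 171.83
Design effect: 1.7 × 171.83 = 292.11.
Round up → n = 293 per group.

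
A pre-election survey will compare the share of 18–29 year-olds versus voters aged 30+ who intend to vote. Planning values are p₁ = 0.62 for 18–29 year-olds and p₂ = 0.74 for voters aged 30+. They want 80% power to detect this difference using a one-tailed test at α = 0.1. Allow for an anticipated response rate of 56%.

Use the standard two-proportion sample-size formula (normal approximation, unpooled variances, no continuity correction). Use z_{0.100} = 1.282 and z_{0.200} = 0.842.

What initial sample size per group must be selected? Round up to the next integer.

n = (z_α + z_β)² · [p₁(1−p₁) + p₂(1−p₂)] / (p₁ − p₂)²
  = (1.282 + 0.842)² · (0.62·0.38 + 0.74·0.26) / (-0.12)²
  = (2.124)² · (0.2356 + 0.1924) / 0.0144
  = 4.5114 · 0.4280 / 0.0144
  = 134.09
Adjust for 56% response: 134.09 / 0.56 = 239.44.
Round up → n = 240 per group.

n = 240 per group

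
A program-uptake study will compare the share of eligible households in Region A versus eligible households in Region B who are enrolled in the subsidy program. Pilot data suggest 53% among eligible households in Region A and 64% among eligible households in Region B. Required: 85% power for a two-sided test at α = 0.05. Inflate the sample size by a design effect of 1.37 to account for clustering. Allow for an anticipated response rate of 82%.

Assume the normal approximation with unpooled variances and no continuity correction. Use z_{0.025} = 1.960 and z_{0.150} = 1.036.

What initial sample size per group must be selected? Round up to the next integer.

n = 595 per group

n = (z_{α/2} + z_β)² · [p₁(1−p₁) + p₂(1−p₂)] / (p₁ − p₂)²
  = (1.960 + 1.036)² · (0.53·0.47 + 0.64·0.36) / (-0.11)²
  = (2.996)² · (0.2491 + 0.2304) / 0.0121
  = 8.9760 · 0.4795 / 0.0121
  = 355.70
Design effect: 1.37 × 355.70 = 487.31.
Adjust for 82% response: 487.31 / 0.82 = 594.28.
Round up → n = 595 per group.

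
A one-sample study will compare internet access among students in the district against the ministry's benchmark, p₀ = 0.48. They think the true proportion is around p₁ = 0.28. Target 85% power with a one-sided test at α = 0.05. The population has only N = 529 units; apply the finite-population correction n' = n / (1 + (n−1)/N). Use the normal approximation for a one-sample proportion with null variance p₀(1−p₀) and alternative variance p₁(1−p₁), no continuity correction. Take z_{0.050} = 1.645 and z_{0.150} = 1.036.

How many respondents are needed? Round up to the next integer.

n = [z_α·√(p₀q₀) + z_β·√(p₁q₁)]² / (p₁ − p₀)²
  = [1.645·√(0.48·0.52) + 1.036·√(0.28·0.72)]² / (-0.20)²
  = [1.645·0.4996 + 1.036·0.4490]² / 0.0400
  = [1.2870]² / 0.0400
  = 41.41
Finite-population correction (N = 529): 41.41 / (1 + (41.41 − 1)/529) = 38.47.
Round up → n = 39.

n = 39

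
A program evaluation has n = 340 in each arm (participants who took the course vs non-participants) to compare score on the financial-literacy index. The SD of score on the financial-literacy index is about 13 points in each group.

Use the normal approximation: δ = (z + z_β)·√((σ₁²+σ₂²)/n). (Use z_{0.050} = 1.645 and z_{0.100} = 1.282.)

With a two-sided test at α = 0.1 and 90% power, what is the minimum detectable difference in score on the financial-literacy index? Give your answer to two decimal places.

Minimum detectable difference ≈ 2.92 points

δ = (z_{α/2} + z_β) · √((σ₁²+σ₂²)/n)
  = (1.645 + 1.282) · √(338/340)
  = 2.927 · √0.99412
  = 2.927 · 0.9971
  = 2.9184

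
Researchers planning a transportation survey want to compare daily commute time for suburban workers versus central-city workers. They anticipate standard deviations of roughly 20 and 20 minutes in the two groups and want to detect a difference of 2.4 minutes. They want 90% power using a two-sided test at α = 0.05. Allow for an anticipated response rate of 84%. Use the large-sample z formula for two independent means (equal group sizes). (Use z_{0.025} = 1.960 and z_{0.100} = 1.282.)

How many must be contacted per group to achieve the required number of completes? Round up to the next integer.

n = (z_{α/2} + z_β)² · (σ₁² + σ₂²) / δ²
  = (1.960 + 1.282)² · (20² + 20² = 800) / 2.4²
  = 10.5106 · 800 / 5.76
  = 1459.80
Adjust for 84% response: 1459.80 / 0.84 = 1737.86.
Round up → n = 1738 per group.

n = 1738 per group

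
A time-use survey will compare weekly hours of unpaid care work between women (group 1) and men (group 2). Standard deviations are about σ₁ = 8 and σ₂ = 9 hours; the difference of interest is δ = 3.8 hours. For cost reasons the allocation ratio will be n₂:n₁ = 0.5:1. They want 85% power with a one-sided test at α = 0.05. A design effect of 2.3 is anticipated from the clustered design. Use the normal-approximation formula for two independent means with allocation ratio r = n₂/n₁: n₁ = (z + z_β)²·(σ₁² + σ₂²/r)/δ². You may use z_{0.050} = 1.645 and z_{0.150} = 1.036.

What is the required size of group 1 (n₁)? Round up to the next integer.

n₁ = (z_α + z_β)² · (σ₁² + σ₂²/r) / δ²
   = (1.645 + 1.036)² · (8² + 9²/0.5) / 3.8²
   = 7.1878 · (64 + 162) / 14.44
   = 7.1878 · 226 / 14.44
   = 112.50
Design effect: 2.3 × 112.50 = 258.74.
Round up → n₁ = 259; n₂ = r·n₁ = 0.5 × 259 = 130.

n₁ = 259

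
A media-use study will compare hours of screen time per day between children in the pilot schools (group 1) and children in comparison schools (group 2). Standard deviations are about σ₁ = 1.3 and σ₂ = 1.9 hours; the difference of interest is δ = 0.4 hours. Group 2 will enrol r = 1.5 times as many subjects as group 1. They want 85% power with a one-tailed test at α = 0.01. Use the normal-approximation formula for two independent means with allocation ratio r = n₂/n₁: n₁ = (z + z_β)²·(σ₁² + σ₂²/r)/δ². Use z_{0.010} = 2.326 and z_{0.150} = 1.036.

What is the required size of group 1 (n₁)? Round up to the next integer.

n₁ = (z_α + z_β)² · (σ₁² + σ₂²/r) / δ²
   = (2.326 + 1.036)² · (1.3² + 1.9²/1.5) / 0.4²
   = 11.3030 · (1.69 + 2.4067) / 0.16
   = 11.3030 · 4.0967 / 0.16
   = 289.41
Round up → n₁ = 290; n₂ = r·n₁ = 1.5 × 290 = 435.

n₁ = 290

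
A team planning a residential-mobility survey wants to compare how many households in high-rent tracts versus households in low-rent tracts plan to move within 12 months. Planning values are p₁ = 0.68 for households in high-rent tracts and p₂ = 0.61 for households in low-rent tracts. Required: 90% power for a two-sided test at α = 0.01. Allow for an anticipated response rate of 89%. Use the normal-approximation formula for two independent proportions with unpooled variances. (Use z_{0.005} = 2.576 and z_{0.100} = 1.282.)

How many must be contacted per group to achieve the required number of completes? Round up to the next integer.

n = (z_{α/2} + z_β)² · [p₁(1−p₁) + p₂(1−p₂)] / (p₁ − p₂)²
  = (2.576 + 1.282)² · (0.68·0.32 + 0.61·0.39) / (0.07)²
  = (3.858)² · (0.2176 + 0.2379) / 0.0049
  = 14.8842 · 0.4555 / 0.0049
  = 1383.62
Adjust for 89% response: 1383.62 / 0.89 = 1554.63.
Round up → n = 1555 per group.

n = 1555 per group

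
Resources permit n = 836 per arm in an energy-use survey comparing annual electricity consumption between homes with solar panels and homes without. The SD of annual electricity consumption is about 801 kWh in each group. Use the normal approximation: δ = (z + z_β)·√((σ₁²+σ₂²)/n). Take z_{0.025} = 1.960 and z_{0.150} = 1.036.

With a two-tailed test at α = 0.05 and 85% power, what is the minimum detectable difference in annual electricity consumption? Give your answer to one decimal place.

Minimum detectable difference ≈ 117.4 kWh

δ = (z_{α/2} + z_β) · √((σ₁²+σ₂²)/n)
  = (1.960 + 1.036) · √(1283202/836)
  = 2.996 · √1534.9
  = 2.996 · 39.1782
  = 117.3779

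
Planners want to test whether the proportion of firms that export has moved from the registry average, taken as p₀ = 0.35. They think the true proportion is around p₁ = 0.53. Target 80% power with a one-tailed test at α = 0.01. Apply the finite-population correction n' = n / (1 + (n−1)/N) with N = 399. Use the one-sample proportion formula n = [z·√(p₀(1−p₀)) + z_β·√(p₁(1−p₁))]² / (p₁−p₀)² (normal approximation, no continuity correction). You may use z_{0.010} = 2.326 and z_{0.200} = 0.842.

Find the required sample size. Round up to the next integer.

n = [z_α·√(p₀q₀) + z_β·√(p₁q₁)]² / (p₁ − p₀)²
  = [2.326·√(0.35·0.65) + 0.842·√(0.53·0.47)]² / (0.18)²
  = [2.326·0.4770 + 0.842·0.4991]² / 0.0324
  = [1.5297]² / 0.0324
  = 72.22
Finite-population correction (N = 399): 72.22 / (1 + (72.22 − 1)/399) = 61.28.
Round up → n = 62.

n = 62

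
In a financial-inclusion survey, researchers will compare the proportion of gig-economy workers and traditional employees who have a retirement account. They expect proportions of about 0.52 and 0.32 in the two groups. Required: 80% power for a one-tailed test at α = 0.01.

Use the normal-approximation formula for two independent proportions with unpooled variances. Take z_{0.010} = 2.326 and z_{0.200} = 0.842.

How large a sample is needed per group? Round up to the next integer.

n = 118 per group

n = (z_α + z_β)² · [p₁(1−p₁) + p₂(1−p₂)] / (p₁ − p₂)²
  = (2.326 + 0.842)² · (0.52·0.48 + 0.32·0.68) / (0.20)²
  = (3.168)² · (0.2496 + 0.2176) / 0.0400
  = 10.0362 · 0.4672 / 0.0400
  = 117.22
Round up → n = 118 per group.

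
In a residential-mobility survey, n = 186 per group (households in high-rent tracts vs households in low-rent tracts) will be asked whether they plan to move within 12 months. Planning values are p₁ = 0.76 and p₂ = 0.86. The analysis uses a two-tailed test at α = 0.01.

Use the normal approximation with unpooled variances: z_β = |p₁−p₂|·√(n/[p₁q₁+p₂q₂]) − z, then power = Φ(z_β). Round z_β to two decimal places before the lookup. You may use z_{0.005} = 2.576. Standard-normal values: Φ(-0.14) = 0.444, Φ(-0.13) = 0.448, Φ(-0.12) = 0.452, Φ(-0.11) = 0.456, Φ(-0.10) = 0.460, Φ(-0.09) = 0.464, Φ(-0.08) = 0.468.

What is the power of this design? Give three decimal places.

Power ≈ 0.460

z_β = |p₁−p₂|·√(n/[p₁q₁+p₂q₂]) − z_{α/2}
    = 0.10 · √(186/0.3028) − 2.576
    = 0.10 · 24.7844 − 2.576
    = 2.4784 − 2.576 = -0.0976 → -0.10
Power = Φ(-0.10) = 0.460.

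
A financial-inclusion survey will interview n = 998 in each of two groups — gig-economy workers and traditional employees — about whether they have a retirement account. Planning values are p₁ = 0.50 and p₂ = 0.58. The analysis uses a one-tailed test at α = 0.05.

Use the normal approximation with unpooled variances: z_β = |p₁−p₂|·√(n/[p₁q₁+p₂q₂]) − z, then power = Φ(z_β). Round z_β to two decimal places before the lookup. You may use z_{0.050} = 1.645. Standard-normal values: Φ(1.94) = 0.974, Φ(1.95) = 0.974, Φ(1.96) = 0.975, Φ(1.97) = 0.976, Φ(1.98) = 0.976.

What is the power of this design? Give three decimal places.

Power ≈ 0.974

z_β = |p₁−p₂|·√(n/[p₁q₁+p₂q₂]) − z_α
    = 0.08 · √(998/0.4936) − 1.645
    = 0.08 · 44.9653 − 1.645
    = 3.5972 − 1.645 = 1.9522 → 1.95
Power = Φ(1.95) = 0.974.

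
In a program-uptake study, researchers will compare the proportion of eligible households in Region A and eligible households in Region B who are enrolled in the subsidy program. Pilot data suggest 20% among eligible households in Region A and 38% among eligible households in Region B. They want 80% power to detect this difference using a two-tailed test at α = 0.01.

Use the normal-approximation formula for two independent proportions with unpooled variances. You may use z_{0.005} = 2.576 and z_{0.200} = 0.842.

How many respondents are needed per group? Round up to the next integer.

n = (z_{α/2} + z_β)² · [p₁(1−p₁) + p₂(1−p₂)] / (p₁ − p₂)²
  = (2.576 + 0.842)² · (0.20·0.80 + 0.38·0.62) / (-0.18)²
  = (3.418)² · (0.1600 + 0.2356) / 0.0324
  = 11.6827 · 0.3956 / 0.0324
  = 142.64
Round up → n = 143 per group.

n = 143 per group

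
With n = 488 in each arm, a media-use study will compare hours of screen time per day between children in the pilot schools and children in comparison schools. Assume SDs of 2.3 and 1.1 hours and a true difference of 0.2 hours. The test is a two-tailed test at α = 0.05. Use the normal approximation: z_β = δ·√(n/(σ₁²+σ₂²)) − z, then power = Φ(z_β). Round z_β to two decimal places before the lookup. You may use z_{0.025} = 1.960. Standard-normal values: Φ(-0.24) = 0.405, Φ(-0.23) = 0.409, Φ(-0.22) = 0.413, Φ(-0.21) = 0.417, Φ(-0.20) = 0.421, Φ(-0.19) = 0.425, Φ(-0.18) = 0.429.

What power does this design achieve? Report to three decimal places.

Power ≈ 0.409

z_β = δ·√(n/(σ₁²+σ₂²)) − z_{α/2}
    = 0.2 · √(488/6.5) − 1.960
    = 0.2 · 8.66469 − 1.960
    = 1.7329 − 1.960 = -0.2271 → -0.23
Power = Φ(-0.23) = 0.409.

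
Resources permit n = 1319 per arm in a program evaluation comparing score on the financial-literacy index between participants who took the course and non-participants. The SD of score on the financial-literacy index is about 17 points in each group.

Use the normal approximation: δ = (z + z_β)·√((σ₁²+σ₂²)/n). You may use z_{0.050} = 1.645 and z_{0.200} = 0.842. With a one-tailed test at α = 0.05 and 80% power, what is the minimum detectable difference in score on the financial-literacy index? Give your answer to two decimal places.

Minimum detectable difference ≈ 1.65 points

δ = (z_α + z_β) · √((σ₁²+σ₂²)/n)
  = (1.645 + 0.842) · √(578/1319)
  = 2.487 · √0.43821
  = 2.487 · 0.6620
  = 1.6463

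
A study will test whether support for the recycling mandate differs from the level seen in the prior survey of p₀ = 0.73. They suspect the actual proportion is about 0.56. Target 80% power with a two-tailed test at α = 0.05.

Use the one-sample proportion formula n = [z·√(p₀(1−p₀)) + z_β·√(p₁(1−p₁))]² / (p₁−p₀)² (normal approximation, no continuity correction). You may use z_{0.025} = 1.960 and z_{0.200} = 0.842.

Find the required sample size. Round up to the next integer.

n = 58

n = [z_{α/2}·√(p₀q₀) + z_β·√(p₁q₁)]² / (p₁ − p₀)²
  = [1.960·√(0.73·0.27) + 0.842·√(0.56·0.44)]² / (-0.17)²
  = [1.960·0.4440 + 0.842·0.4964]² / 0.0289
  = [1.2881]² / 0.0289
  = 57.41
Round up → n = 58.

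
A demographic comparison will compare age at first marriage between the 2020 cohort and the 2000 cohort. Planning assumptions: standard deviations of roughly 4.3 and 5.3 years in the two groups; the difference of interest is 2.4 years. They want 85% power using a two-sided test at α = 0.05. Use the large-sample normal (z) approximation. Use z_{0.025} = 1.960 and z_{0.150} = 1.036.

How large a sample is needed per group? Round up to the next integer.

n = (z_{α/2} + z_β)² · (σ₁² + σ₂²) / δ²
  = (1.960 + 1.036)² · (4.3² + 5.3² = 46.58) / 2.4²
  = 8.9760 · 46.58 / 5.76
  = 72.59
Round up → n = 73 per group.

n = 73 per group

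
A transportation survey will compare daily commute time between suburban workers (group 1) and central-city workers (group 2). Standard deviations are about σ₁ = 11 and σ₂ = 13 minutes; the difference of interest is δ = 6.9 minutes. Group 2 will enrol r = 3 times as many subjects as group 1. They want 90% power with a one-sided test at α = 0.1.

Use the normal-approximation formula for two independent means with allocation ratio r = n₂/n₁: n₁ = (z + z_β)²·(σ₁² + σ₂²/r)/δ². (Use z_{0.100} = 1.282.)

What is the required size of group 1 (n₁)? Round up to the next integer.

n₁ = (z_α + z_β)² · (σ₁² + σ₂²/r) / δ²
   = (1.282 + 1.282)² · (11² + 13²/3) / 6.9²
   = 6.5741 · (121 + 56.3333) / 47.61
   = 6.5741 · 177.3333 / 47.61
   = 24.49
Round up → n₁ = 25; n₂ = r·n₁ = 3 × 25 = 75.

n₁ = 25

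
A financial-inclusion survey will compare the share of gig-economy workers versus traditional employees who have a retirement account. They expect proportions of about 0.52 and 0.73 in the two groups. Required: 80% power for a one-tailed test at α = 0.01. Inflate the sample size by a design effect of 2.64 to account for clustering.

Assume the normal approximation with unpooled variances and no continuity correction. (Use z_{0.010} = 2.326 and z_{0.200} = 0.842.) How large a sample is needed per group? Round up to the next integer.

n = (z_α + z_β)² · [p₁(1−p₁) + p₂(1−p₂)] / (p₁ − p₂)²
  = (2.326 + 0.842)² · (0.52·0.48 + 0.73·0.27) / (-0.21)²
  = (3.168)² · (0.2496 + 0.1971) / 0.0441
  = 10.0362 · 0.4467 / 0.0441
  = 101.66
Design effect: 2.64 × 101.66 = 268.38.
Round up → n = 269 per group.

n = 269 per group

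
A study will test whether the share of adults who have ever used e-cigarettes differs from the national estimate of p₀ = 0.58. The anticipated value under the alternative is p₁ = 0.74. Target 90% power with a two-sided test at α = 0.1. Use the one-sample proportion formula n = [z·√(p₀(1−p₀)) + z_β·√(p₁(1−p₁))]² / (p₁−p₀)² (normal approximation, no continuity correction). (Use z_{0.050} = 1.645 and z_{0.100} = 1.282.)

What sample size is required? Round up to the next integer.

n = [z_{α/2}·√(p₀q₀) + z_β·√(p₁q₁)]² / (p₁ − p₀)²
  = [1.645·√(0.58·0.42) + 1.282·√(0.74·0.26)]² / (0.16)²
  = [1.645·0.4936 + 1.282·0.4386]² / 0.0256
  = [1.3742]² / 0.0256
  = 73.77
Round up → n = 74.

n = 74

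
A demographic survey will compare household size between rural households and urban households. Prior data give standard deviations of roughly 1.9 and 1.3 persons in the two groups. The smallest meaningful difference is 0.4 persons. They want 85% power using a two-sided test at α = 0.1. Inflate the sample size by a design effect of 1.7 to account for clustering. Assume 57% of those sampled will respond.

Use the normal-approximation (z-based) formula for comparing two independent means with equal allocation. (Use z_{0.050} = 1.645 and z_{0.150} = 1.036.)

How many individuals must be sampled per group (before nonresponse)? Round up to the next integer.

n = 711 per group

n = (z_{α/2} + z_β)² · (σ₁² + σ₂²) / δ²
  = (1.645 + 1.036)² · (1.9² + 1.3² = 5.3) / 0.4²
  = 7.1878 · 5.3 / 0.16
  = 238.09
Design effect: 1.7 × 238.09 = 404.76.
Adjust for 57% response: 404.76 / 0.57 = 710.11.
Round up → n = 711 per group.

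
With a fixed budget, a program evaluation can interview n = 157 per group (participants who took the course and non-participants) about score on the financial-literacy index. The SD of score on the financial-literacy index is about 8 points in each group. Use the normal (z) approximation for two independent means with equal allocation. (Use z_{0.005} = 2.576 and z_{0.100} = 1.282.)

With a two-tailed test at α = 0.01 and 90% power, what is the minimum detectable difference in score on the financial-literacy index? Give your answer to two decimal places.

Minimum detectable difference ≈ 3.48 points

δ = (z_{α/2} + z_β) · √((σ₁²+σ₂²)/n)
  = (2.576 + 1.282) · √(128/157)
  = 3.858 · √0.81529
  = 3.858 · 0.9029
  = 3.4835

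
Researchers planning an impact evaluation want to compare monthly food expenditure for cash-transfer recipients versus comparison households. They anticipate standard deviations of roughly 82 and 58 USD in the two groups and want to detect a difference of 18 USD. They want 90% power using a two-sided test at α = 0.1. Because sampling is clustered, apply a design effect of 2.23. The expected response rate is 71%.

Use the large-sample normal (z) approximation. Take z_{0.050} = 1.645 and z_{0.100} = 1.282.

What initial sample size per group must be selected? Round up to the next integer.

n = (z_{α/2} + z_β)² · (σ₁² + σ₂²) / δ²
  = (1.645 + 1.282)² · (82² + 58² = 10088) / 18²
  = 8.5673 · 10088 / 324
  = 266.75
Design effect: 2.23 × 266.75 = 594.85.
Adjust for 71% response: 594.85 / 0.71 = 837.82.
Round up → n = 838 per group.

n = 838 per group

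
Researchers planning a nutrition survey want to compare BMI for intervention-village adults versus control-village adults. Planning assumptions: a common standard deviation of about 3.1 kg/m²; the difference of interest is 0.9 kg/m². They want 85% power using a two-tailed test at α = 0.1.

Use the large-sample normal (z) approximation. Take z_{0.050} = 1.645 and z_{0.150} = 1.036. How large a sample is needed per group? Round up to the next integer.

n = 171 per group

n = (z_{α/2} + z_β)² · (σ₁² + σ₂²) / δ²
  = (1.645 + 1.036)² · (2·3.1² = 19.22) / 0.9²
  = 7.1878 · 19.22 / 0.81
  = 170.55
Round up → n = 171 per group.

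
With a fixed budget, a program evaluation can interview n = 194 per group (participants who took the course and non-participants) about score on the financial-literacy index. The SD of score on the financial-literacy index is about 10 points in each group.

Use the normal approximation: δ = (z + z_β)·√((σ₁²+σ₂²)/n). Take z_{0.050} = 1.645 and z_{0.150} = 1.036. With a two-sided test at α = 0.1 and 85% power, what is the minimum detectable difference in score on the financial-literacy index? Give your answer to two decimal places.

δ = (z_{α/2} + z_β) · √((σ₁²+σ₂²)/n)
  = (1.645 + 1.036) · √(200/194)
  = 2.681 · √1.0309
  = 2.681 · 1.0153
  = 2.7221

Minimum detectable difference ≈ 2.72 points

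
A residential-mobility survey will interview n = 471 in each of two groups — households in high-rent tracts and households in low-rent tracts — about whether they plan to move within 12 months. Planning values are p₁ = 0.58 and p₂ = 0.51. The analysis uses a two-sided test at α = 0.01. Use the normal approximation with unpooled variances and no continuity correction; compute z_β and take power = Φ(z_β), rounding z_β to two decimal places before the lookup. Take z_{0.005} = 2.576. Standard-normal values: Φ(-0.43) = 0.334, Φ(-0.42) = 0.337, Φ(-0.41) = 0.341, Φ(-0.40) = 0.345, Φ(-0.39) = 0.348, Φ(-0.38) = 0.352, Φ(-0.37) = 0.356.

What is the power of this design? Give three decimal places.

Power ≈ 0.341

z_β = |p₁−p₂|·√(n/[p₁q₁+p₂q₂]) − z_{α/2}
    = 0.07 · √(471/0.4935) − 2.576
    = 0.07 · 30.8935 − 2.576
    = 2.1625 − 2.576 = -0.4135 → -0.41
Power = Φ(-0.41) = 0.341.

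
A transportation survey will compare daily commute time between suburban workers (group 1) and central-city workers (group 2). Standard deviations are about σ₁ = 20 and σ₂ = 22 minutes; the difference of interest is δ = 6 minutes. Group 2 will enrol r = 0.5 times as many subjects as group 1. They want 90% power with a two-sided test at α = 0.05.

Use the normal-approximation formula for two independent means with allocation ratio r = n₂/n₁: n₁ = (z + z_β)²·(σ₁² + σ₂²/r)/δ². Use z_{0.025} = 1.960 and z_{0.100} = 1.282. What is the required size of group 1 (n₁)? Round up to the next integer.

n₁ = 400

n₁ = (z_{α/2} + z_β)² · (σ₁² + σ₂²/r) / δ²
   = (1.960 + 1.282)² · (20² + 22²/0.5) / 6²
   = 10.5106 · (400 + 968) / 36
   = 10.5106 · 1368 / 36
   = 399.40
Round up → n₁ = 400; n₂ = r·n₁ = 0.5 × 400 = 200.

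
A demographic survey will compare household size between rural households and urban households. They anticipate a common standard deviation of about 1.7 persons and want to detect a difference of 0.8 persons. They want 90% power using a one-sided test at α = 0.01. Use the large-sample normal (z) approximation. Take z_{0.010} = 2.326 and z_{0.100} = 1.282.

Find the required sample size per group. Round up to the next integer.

n = 118 per group

n = (z_α + z_β)² · (σ₁² + σ₂²) / δ²
  = (2.326 + 1.282)² · (2·1.7² = 5.78) / 0.8²
  = 13.0177 · 5.78 / 0.64
  = 117.57
Round up → n = 118 per group.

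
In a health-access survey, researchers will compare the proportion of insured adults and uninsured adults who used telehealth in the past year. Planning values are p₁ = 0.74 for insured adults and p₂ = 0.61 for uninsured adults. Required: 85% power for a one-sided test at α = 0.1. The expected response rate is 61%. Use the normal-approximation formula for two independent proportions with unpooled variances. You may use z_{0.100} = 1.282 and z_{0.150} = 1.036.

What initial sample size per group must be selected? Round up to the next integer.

n = (z_α + z_β)² · [p₁(1−p₁) + p₂(1−p₂)] / (p₁ − p₂)²
  = (1.282 + 1.036)² · (0.74·0.26 + 0.61·0.39) / (0.13)²
  = (2.318)² · (0.1924 + 0.2379) / 0.0169
  = 5.3731 · 0.4303 / 0.0169
  = 136.81
Adjust for 61% response: 136.81 / 0.61 = 224.28.
Round up → n = 225 per group.

n = 225 per group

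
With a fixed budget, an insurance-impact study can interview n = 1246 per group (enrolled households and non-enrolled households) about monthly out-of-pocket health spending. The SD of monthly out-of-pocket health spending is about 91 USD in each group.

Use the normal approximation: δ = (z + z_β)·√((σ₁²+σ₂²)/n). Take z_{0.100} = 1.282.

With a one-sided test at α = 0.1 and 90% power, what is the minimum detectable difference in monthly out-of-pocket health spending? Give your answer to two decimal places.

δ = (z_α + z_β) · √((σ₁²+σ₂²)/n)
  = (1.282 + 1.282) · √(16562/1246)
  = 2.564 · √13.2921
  = 2.564 · 3.6458
  = 9.3479

Minimum detectable difference ≈ 9.35 USD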